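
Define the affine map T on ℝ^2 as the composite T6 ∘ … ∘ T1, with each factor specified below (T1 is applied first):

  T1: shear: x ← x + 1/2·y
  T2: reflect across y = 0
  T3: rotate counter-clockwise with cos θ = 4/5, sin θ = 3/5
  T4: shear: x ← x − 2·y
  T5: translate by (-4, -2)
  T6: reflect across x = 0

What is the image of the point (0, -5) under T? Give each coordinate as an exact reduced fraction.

T1 shear: x ← x + 1/2·y: (0, -5) → (-5/2, -5)
T2 reflect across y = 0: (-5/2, -5) → (-5/2, 5)
T3 rotate counter-clockwise with cos θ = 4/5, sin θ = 3/5: (-5/2, 5) → (-5, 5/2)
T4 shear: x ← x − 2·y: (-5, 5/2) → (-10, 5/2)
T5 translate by (-4, -2): (-10, 5/2) → (-14, 1/2)
T6 reflect across x = 0: (-14, 1/2) → (14, 1/2)

T(p) = (14, 1/2)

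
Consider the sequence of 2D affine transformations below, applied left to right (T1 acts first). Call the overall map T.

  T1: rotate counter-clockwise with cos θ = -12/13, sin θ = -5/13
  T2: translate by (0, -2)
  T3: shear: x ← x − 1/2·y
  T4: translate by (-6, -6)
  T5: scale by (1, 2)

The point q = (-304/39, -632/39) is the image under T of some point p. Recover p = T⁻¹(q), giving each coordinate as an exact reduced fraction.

T1 = [-12/13 5/13 0; -5/13 -12/13 0; 0 0 1]
T2·T1 = [-12/13 5/13 0; -5/13 -12/13 -2; 0 0 1]
T3·…·T1 = [-19/26 11/13 1; -5/13 -12/13 -2; 0 0 1]
T4·…·T1 = [-19/26 11/13 -5; -5/13 -12/13 -8; 0 0 1]
T5·…·T1 = [-19/26 11/13 -5; -10/13 -24/13 -16; 0 0 1]
det M = 2; M⁻¹ = [-12/13 -11/26 -148/13; 5/13 -19/52 -51/13; 0 0 1]
M⁻¹ · (-304/39, -632/39)ᵀ = (8/3, -1)ᵀ

p = (8/3, -1)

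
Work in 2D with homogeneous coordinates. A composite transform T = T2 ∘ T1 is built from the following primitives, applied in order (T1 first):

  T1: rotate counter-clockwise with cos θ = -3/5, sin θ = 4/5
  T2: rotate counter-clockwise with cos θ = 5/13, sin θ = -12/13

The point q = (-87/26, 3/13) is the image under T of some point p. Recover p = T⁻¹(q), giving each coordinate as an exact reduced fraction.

p = (-3/2, 3)

T1 = [-3/5 -4/5 0; 4/5 -3/5 0; 0 0 1]
T2·T1 = [33/65 -56/65 0; 56/65 33/65 0; 0 0 1]
det M = 1; M⁻¹ = [33/65 56/65 0; -56/65 33/65 0; 0 0 1]
M⁻¹ · (-87/26, 3/13)ᵀ = (-3/2, 3)ᵀ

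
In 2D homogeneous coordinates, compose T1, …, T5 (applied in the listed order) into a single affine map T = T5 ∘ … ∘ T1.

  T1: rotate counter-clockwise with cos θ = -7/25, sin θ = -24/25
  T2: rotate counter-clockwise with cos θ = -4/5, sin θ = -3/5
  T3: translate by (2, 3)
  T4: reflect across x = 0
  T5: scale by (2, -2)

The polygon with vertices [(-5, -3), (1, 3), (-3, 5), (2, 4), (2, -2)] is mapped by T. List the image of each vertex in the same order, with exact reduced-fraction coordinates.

image vertices: (-1642/125, 156/125), (58/25, -144/25), (406/125, 392/125), (612/125, -866/125), (-792/125, -1394/125)

T1 rotate counter-clockwise with cos θ = -7/25, sin θ = -24/25: (-5, -3) → (-37/25, 141/25); (1, 3) → (13/5, -9/5); (-3, 5) → (141/25, 37/25); (2, 4) → (82/25, -76/25); (2, -2) → (-62/25, -34/25)
T2 rotate counter-clockwise with cos θ = -4/5, sin θ = -3/5: (-37/25, 141/25) → (571/125, -453/125); (13/5, -9/5) → (-79/25, -3/25); (141/25, 37/25) → (-453/125, -571/125); (82/25, -76/25) → (-556/125, 58/125); (-62/25, -34/25) → (146/125, 322/125)
T3 translate by (2, 3): (571/125, -453/125) → (821/125, -78/125); (-79/25, -3/25) → (-29/25, 72/25); (-453/125, -571/125) → (-203/125, -196/125); (-556/125, 58/125) → (-306/125, 433/125); (146/125, 322/125) → (396/125, 697/125)
T4 reflect across x = 0: (821/125, -78/125) → (-821/125, -78/125); (-29/25, 72/25) → (29/25, 72/25); (-203/125, -196/125) → (203/125, -196/125); (-306/125, 433/125) → (306/125, 433/125); (396/125, 697/125) → (-396/125, 697/125)
T5 scale by (2, -2): (-821/125, -78/125) → (-1642/125, 156/125); (29/25, 72/25) → (58/25, -144/25); (203/125, -196/125) → (406/125, 392/125); (306/125, 433/125) → (612/125, -866/125); (-396/125, 697/125) → (-792/125, -1394/125)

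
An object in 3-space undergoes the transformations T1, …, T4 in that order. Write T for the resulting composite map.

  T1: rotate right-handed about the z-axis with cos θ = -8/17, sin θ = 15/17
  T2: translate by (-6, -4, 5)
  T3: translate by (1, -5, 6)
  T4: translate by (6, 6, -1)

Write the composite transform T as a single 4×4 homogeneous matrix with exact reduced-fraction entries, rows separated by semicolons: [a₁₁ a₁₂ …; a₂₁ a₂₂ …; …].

T = [-8/17 -15/17 0 1; 15/17 -8/17 0 -3; 0 0 1 10; 0 0 0 1]

T1 = [-8/17 -15/17 0 0; 15/17 -8/17 0 0; 0 0 1 0; 0 0 0 1]
T2·T1 = [-8/17 -15/17 0 -6; 15/17 -8/17 0 -4; 0 0 1 5; 0 0 0 1]
T3·…·T1 = [-8/17 -15/17 0 -5; 15/17 -8/17 0 -9; 0 0 1 11; 0 0 0 1]
T4·…·T1 = [-8/17 -15/17 0 1; 15/17 -8/17 0 -3; 0 0 1 10; 0 0 0 1]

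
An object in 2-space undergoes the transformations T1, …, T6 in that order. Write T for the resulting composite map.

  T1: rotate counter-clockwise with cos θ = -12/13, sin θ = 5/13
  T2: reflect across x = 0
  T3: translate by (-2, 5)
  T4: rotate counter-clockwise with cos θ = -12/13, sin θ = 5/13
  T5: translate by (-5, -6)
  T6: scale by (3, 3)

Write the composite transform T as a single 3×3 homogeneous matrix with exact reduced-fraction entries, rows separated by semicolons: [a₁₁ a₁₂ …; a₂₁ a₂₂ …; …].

T = [-3 0 -198/13; 0 3 -444/13; 0 0 1]

T1 = [-12/13 -5/13 0; 5/13 -12/13 0; 0 0 1]
T2·T1 = [12/13 5/13 0; 5/13 -12/13 0; 0 0 1]
T3·…·T1 = [12/13 5/13 -2; 5/13 -12/13 5; 0 0 1]
T4·…·T1 = [-1 0 -1/13; 0 1 -70/13; 0 0 1]
T5·…·T1 = [-1 0 -66/13; 0 1 -148/13; 0 0 1]
T6·…·T1 = [-3 0 -198/13; 0 3 -444/13; 0 0 1]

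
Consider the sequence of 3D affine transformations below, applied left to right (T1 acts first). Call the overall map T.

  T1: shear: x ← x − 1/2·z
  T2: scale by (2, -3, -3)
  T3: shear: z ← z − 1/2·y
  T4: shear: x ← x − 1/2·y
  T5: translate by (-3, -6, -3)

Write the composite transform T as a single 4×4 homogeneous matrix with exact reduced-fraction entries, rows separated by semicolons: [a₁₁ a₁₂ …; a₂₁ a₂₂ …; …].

T1 = [1 0 -1/2 0; 0 1 0 0; 0 0 1 0; 0 0 0 1]
T2·T1 = [2 0 -1 0; 0 -3 0 0; 0 0 -3 0; 0 0 0 1]
T3·…·T1 = [2 0 -1 0; 0 -3 0 0; 0 3/2 -3 0; 0 0 0 1]
T4·…·T1 = [2 3/2 -1 0; 0 -3 0 0; 0 3/2 -3 0; 0 0 0 1]
T5·…·T1 = [2 3/2 -1 -3; 0 -3 0 -6; 0 3/2 -3 -3; 0 0 0 1]

T = [2 3/2 -1 -3; 0 -3 0 -6; 0 3/2 -3 -3; 0 0 0 1]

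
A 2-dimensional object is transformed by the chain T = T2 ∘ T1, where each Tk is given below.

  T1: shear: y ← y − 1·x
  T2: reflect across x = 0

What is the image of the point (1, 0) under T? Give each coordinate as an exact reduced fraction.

T1 shear: y ← y − 1·x: (1, 0) → (1, -1)
T2 reflect across x = 0: (1, -1) → (-1, -1)

T(p) = (-1, -1)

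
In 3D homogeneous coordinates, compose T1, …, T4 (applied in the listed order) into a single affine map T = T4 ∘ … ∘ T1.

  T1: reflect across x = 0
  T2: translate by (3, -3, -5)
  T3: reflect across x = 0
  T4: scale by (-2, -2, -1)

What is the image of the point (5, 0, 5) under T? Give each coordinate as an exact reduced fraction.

T(p) = (-4, 6, 0)

T1 reflect across x = 0: (5, 0, 5) → (-5, 0, 5)
T2 translate by (3, -3, -5): (-5, 0, 5) → (-2, -3, 0)
T3 reflect across x = 0: (-2, -3, 0) → (2, -3, 0)
T4 scale by (-2, -2, -1): (2, -3, 0) → (-4, 6, 0)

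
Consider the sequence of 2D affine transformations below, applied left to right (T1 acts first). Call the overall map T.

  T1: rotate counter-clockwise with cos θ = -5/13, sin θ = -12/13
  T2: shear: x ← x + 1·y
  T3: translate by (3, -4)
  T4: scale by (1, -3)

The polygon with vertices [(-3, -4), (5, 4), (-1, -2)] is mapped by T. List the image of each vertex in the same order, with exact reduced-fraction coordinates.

image vertices: (62/13, -12/13), (-18/13, 396/13), (42/13, 90/13)

T1 rotate counter-clockwise with cos θ = -5/13, sin θ = -12/13: (-3, -4) → (-33/13, 56/13); (5, 4) → (23/13, -80/13); (-1, -2) → (-19/13, 22/13)
T2 shear: x ← x + 1·y: (-33/13, 56/13) → (23/13, 56/13); (23/13, -80/13) → (-57/13, -80/13); (-19/13, 22/13) → (3/13, 22/13)
T3 translate by (3, -4): (23/13, 56/13) → (62/13, 4/13); (-57/13, -80/13) → (-18/13, -132/13); (3/13, 22/13) → (42/13, -30/13)
T4 scale by (1, -3): (62/13, 4/13) → (62/13, -12/13); (-18/13, -132/13) → (-18/13, 396/13); (42/13, -30/13) → (42/13, 90/13)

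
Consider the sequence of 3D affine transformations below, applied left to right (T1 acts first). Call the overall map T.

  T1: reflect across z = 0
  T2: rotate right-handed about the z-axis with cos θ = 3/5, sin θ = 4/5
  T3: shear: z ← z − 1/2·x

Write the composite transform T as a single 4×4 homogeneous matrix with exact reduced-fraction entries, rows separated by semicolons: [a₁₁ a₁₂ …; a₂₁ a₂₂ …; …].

T = [3/5 -4/5 0 0; 4/5 3/5 0 0; -3/10 2/5 -1 0; 0 0 0 1]

T1 = [1 0 0 0; 0 1 0 0; 0 0 -1 0; 0 0 0 1]
T2·T1 = [3/5 -4/5 0 0; 4/5 3/5 0 0; 0 0 -1 0; 0 0 0 1]
T3·…·T1 = [3/5 -4/5 0 0; 4/5 3/5 0 0; -3/10 2/5 -1 0; 0 0 0 1]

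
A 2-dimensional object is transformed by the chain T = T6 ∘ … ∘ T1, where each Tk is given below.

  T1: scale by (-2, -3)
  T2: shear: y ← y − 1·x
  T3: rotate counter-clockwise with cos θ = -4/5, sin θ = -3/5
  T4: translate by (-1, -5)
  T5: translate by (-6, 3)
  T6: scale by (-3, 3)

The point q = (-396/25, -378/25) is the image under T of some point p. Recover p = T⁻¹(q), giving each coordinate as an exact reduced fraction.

T1 = [-2 0 0; 0 -3 0; 0 0 1]
T2·T1 = [-2 0 0; 2 -3 0; 0 0 1]
T3·…·T1 = [14/5 -9/5 0; -2/5 12/5 0; 0 0 1]
T4·…·T1 = [14/5 -9/5 -1; -2/5 12/5 -5; 0 0 1]
T5·…·T1 = [14/5 -9/5 -7; -2/5 12/5 -2; 0 0 1]
T6·…·T1 = [-42/5 27/5 21; -6/5 36/5 -6; 0 0 1]
det M = -54; M⁻¹ = [-2/15 1/10 17/5; -1/45 7/45 7/5; 0 0 1]
M⁻¹ · (-396/25, -378/25)ᵀ = (4, -3/5)ᵀ

p = (4, -3/5)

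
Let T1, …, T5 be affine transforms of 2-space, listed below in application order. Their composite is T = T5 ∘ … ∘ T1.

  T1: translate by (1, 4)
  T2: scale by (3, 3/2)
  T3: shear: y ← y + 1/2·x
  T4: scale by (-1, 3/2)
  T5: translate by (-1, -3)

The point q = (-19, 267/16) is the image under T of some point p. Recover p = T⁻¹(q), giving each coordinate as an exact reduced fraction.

T1 = [1 0 1; 0 1 4; 0 0 1]
T2·T1 = [3 0 3; 0 3/2 6; 0 0 1]
T3·…·T1 = [3 0 3; 3/2 3/2 15/2; 0 0 1]
T4·…·T1 = [-3 0 -3; 9/4 9/4 45/4; 0 0 1]
T5·…·T1 = [-3 0 -4; 9/4 9/4 33/4; 0 0 1]
det M = -27/4; M⁻¹ = [-1/3 0 -4/3; 1/3 4/9 -7/3; 0 0 1]
M⁻¹ · (-19, 267/16)ᵀ = (5, -5/4)ᵀ

p = (5, -5/4)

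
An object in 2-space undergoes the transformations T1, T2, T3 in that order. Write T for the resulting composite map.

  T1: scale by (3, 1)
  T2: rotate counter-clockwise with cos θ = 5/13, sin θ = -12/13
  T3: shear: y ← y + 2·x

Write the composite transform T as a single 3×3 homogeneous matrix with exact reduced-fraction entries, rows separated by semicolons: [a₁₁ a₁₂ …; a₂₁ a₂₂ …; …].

T = [15/13 12/13 0; -6/13 29/13 0; 0 0 1]

T1 = [3 0 0; 0 1 0; 0 0 1]
T2·T1 = [15/13 12/13 0; -36/13 5/13 0; 0 0 1]
T3·…·T1 = [15/13 12/13 0; -6/13 29/13 0; 0 0 1]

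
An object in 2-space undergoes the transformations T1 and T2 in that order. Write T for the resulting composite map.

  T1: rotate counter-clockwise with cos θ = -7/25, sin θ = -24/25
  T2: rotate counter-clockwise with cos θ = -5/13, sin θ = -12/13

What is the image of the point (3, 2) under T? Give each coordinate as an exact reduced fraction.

T1 rotate counter-clockwise with cos θ = -7/25, sin θ = -24/25: (3, 2) → (27/25, -86/25)
T2 rotate counter-clockwise with cos θ = -5/13, sin θ = -12/13: (27/25, -86/25) → (-1167/325, 106/325)

T(p) = (-1167/325, 106/325)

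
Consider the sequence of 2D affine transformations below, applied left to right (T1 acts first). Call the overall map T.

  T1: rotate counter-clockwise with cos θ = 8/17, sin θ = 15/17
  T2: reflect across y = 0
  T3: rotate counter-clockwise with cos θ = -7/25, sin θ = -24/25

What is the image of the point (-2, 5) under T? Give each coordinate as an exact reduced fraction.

T1 rotate counter-clockwise with cos θ = 8/17, sin θ = 15/17: (-2, 5) → (-91/17, 10/17)
T2 reflect across y = 0: (-91/17, 10/17) → (-91/17, -10/17)
T3 rotate counter-clockwise with cos θ = -7/25, sin θ = -24/25: (-91/17, -10/17) → (397/425, 2254/425)

T(p) = (397/425, 2254/425)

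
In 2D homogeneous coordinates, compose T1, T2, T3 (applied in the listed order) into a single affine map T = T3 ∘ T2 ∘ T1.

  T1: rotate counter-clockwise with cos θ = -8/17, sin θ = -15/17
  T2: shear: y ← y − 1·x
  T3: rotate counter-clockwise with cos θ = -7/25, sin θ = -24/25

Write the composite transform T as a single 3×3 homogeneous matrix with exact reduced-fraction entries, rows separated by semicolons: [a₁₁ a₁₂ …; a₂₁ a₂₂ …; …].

T1 = [-8/17 15/17 0; -15/17 -8/17 0; 0 0 1]
T2·T1 = [-8/17 15/17 0; -7/17 -23/17 0; 0 0 1]
T3·…·T1 = [-112/425 -657/425 0; 241/425 -199/425 0; 0 0 1]

T = [-112/425 -657/425 0; 241/425 -199/425 0; 0 0 1]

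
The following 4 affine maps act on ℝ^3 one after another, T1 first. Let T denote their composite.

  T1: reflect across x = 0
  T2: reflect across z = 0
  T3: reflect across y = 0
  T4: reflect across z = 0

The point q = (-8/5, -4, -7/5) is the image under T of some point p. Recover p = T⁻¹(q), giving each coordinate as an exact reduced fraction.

p = (8/5, 4, -7/5)

T1 = [-1 0 0 0; 0 1 0 0; 0 0 1 0; 0 0 0 1]
T2·T1 = [-1 0 0 0; 0 1 0 0; 0 0 -1 0; 0 0 0 1]
T3·…·T1 = [-1 0 0 0; 0 -1 0 0; 0 0 -1 0; 0 0 0 1]
T4·…·T1 = [-1 0 0 0; 0 -1 0 0; 0 0 1 0; 0 0 0 1]
det M = 1; M⁻¹ = [-1 0 0 0; 0 -1 0 0; 0 0 1 0; 0 0 0 1]
M⁻¹ · (-8/5, -4, -7/5)ᵀ = (8/5, 4, -7/5)ᵀ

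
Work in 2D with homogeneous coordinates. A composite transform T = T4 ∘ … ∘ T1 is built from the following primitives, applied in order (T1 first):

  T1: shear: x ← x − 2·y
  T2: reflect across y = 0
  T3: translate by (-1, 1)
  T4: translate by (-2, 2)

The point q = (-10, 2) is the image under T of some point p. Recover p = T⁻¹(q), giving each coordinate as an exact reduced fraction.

p = (-5, 1)

T1 = [1 -2 0; 0 1 0; 0 0 1]
T2·T1 = [1 -2 0; 0 -1 0; 0 0 1]
T3·…·T1 = [1 -2 -1; 0 -1 1; 0 0 1]
T4·…·T1 = [1 -2 -3; 0 -1 3; 0 0 1]
det M = -1; M⁻¹ = [1 -2 9; 0 -1 3; 0 0 1]
M⁻¹ · (-10, 2)ᵀ = (-5, 1)ᵀ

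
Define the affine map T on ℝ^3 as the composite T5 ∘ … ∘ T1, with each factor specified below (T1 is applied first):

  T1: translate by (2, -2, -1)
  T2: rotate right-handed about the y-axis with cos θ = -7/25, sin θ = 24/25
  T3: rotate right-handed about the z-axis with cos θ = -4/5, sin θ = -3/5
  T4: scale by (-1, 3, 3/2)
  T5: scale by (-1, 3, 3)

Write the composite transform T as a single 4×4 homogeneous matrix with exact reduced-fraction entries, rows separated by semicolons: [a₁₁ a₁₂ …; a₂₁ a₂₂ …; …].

T1 = [1 0 0 2; 0 1 0 -2; 0 0 1 -1; 0 0 0 1]
T2·T1 = [-7/25 0 24/25 -38/25; 0 1 0 -2; -24/25 0 -7/25 -41/25; 0 0 0 1]
T3·…·T1 = [28/125 3/5 -96/125 2/125; 21/125 -4/5 -72/125 314/125; -24/25 0 -7/25 -41/25; 0 0 0 1]
T4·…·T1 = [-28/125 -3/5 96/125 -2/125; 63/125 -12/5 -216/125 942/125; -36/25 0 -21/50 -123/50; 0 0 0 1]
T5·…·T1 = [28/125 3/5 -96/125 2/125; 189/125 -36/5 -648/125 2826/125; -108/25 0 -63/50 -369/50; 0 0 0 1]

T = [28/125 3/5 -96/125 2/125; 189/125 -36/5 -648/125 2826/125; -108/25 0 -63/50 -369/50; 0 0 0 1]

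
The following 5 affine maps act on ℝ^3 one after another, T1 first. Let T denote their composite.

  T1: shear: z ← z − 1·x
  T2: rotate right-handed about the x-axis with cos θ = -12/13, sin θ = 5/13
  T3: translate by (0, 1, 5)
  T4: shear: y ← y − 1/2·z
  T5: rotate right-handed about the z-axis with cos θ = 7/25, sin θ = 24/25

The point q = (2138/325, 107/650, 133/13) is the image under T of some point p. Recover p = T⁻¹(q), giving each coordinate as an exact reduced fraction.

T1 = [1 0 0 0; 0 1 0 0; -1 0 1 0; 0 0 0 1]
T2·T1 = [1 0 0 0; 5/13 -12/13 -5/13 0; 12/13 5/13 -12/13 0; 0 0 0 1]
T3·…·T1 = [1 0 0 0; 5/13 -12/13 -5/13 1; 12/13 5/13 -12/13 5; 0 0 0 1]
T4·…·T1 = [1 0 0 0; -1/13 -29/26 1/13 -3/2; 12/13 5/13 -12/13 5; 0 0 0 1]
T5·…·T1 = [23/65 348/325 -24/325 36/25; 61/65 -203/650 7/325 -21/50; 12/13 5/13 -12/13 5; 0 0 0 1]
det M = 1; M⁻¹ = [7/25 24/25 0 0; 288/325 -84/325 -1/13 -1; 211/325 277/325 -29/26 5; 0 0 0 1]
M⁻¹ · (2138/325, 107/650, 133/13)ᵀ = (2, 4, -2)ᵀ

p = (2, 4, -2)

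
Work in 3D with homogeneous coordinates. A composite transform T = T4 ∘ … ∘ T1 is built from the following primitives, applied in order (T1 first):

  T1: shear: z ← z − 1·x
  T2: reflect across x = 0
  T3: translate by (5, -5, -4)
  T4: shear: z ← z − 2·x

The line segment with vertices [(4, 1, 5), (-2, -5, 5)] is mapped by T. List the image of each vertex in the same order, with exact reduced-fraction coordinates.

T1 shear: z ← z − 1·x: (4, 1, 5) → (4, 1, 1); (-2, -5, 5) → (-2, -5, 7)
T2 reflect across x = 0: (4, 1, 1) → (-4, 1, 1); (-2, -5, 7) → (2, -5, 7)
T3 translate by (5, -5, -4): (-4, 1, 1) → (1, -4, -3); (2, -5, 7) → (7, -10, 3)
T4 shear: z ← z − 2·x: (1, -4, -3) → (1, -4, -5); (7, -10, 3) → (7, -10, -11)

image vertices: (1, -4, -5), (7, -10, -11)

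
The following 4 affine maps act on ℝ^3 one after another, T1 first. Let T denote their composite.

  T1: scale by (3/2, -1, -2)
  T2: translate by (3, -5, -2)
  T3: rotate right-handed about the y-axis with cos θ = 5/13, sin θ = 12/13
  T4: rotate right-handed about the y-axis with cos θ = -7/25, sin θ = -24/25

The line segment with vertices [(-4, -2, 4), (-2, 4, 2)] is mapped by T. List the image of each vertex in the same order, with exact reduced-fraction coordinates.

image vertices: (1281/325, -3, -3142/325), (1224/325, -9, -1518/325)

T1 scale by (3/2, -1, -2): (-4, -2, 4) → (-6, 2, -8); (-2, 4, 2) → (-3, -4, -4)
T2 translate by (3, -5, -2): (-6, 2, -8) → (-3, -3, -10); (-3, -4, -4) → (0, -9, -6)
T3 rotate right-handed about the y-axis with cos θ = 5/13, sin θ = 12/13: (-3, -3, -10) → (-135/13, -3, -14/13); (0, -9, -6) → (-72/13, -9, -30/13)
T4 rotate right-handed about the y-axis with cos θ = -7/25, sin θ = -24/25: (-135/13, -3, -14/13) → (1281/325, -3, -3142/325); (-72/13, -9, -30/13) → (1224/325, -9, -1518/325)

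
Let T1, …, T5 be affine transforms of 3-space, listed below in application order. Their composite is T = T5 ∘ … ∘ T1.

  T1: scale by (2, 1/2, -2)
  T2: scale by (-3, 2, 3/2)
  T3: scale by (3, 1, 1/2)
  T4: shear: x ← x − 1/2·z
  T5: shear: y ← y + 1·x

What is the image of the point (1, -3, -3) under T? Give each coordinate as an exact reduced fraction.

T1 scale by (2, 1/2, -2): (1, -3, -3) → (2, -3/2, 6)
T2 scale by (-3, 2, 3/2): (2, -3/2, 6) → (-6, -3, 9)
T3 scale by (3, 1, 1/2): (-6, -3, 9) → (-18, -3, 9/2)
T4 shear: x ← x − 1/2·z: (-18, -3, 9/2) → (-81/4, -3, 9/2)
T5 shear: y ← y + 1·x: (-81/4, -3, 9/2) → (-81/4, -93/4, 9/2)

T(p) = (-81/4, -93/4, 9/2)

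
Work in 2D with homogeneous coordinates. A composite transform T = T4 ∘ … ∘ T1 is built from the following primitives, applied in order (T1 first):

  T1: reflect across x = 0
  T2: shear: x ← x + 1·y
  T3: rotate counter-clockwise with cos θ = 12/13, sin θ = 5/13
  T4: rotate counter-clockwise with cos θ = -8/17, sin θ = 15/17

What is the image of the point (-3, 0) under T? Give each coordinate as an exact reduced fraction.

T(p) = (-513/221, 420/221)

T1 reflect across x = 0: (-3, 0) → (3, 0)
T2 shear: x ← x + 1·y: (3, 0) → (3, 0)
T3 rotate counter-clockwise with cos θ = 12/13, sin θ = 5/13: (3, 0) → (36/13, 15/13)
T4 rotate counter-clockwise with cos θ = -8/17, sin θ = 15/17: (36/13, 15/13) → (-513/221, 420/221)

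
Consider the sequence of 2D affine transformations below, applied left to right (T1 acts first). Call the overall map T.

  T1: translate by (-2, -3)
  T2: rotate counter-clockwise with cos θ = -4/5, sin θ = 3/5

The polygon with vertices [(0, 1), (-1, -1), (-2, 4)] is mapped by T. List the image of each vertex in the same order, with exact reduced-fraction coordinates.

T1 translate by (-2, -3): (0, 1) → (-2, -2); (-1, -1) → (-3, -4); (-2, 4) → (-4, 1)
T2 rotate counter-clockwise with cos θ = -4/5, sin θ = 3/5: (-2, -2) → (14/5, 2/5); (-3, -4) → (24/5, 7/5); (-4, 1) → (13/5, -16/5)

image vertices: (14/5, 2/5), (24/5, 7/5), (13/5, -16/5)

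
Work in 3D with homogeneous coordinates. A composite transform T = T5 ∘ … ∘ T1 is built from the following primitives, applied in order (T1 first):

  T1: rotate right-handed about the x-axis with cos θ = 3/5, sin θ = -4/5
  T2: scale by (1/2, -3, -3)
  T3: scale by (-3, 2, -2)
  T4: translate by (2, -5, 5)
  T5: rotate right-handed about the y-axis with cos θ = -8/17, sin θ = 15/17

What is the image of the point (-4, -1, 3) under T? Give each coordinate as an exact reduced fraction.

T(p) = (245/17, -79/5, -1424/85)

T1 rotate right-handed about the x-axis with cos θ = 3/5, sin θ = -4/5: (-4, -1, 3) → (-4, 9/5, 13/5)
T2 scale by (1/2, -3, -3): (-4, 9/5, 13/5) → (-2, -27/5, -39/5)
T3 scale by (-3, 2, -2): (-2, -27/5, -39/5) → (6, -54/5, 78/5)
T4 translate by (2, -5, 5): (6, -54/5, 78/5) → (8, -79/5, 103/5)
T5 rotate right-handed about the y-axis with cos θ = -8/17, sin θ = 15/17: (8, -79/5, 103/5) → (245/17, -79/5, -1424/85)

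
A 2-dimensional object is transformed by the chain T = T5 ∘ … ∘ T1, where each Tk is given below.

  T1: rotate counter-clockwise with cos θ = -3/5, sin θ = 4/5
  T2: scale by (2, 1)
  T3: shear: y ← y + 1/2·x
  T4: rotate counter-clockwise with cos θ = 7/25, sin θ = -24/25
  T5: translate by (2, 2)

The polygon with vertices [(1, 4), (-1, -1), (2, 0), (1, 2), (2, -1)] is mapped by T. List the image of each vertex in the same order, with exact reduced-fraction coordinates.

T1 rotate counter-clockwise with cos θ = -3/5, sin θ = 4/5: (1, 4) → (-19/5, -8/5); (-1, -1) → (7/5, -1/5); (2, 0) → (-6/5, 8/5); (1, 2) → (-11/5, -2/5); (2, -1) → (-2/5, 11/5)
T2 scale by (2, 1): (-19/5, -8/5) → (-38/5, -8/5); (7/5, -1/5) → (14/5, -1/5); (-6/5, 8/5) → (-12/5, 8/5); (-11/5, -2/5) → (-22/5, -2/5); (-2/5, 11/5) → (-4/5, 11/5)
T3 shear: y ← y + 1/2·x: (-38/5, -8/5) → (-38/5, -27/5); (14/5, -1/5) → (14/5, 6/5); (-12/5, 8/5) → (-12/5, 2/5); (-22/5, -2/5) → (-22/5, -13/5); (-4/5, 11/5) → (-4/5, 9/5)
T4 rotate counter-clockwise with cos θ = 7/25, sin θ = -24/25: (-38/5, -27/5) → (-914/125, 723/125); (14/5, 6/5) → (242/125, -294/125); (-12/5, 2/5) → (-36/125, 302/125); (-22/5, -13/5) → (-466/125, 437/125); (-4/5, 9/5) → (188/125, 159/125)
T5 translate by (2, 2): (-914/125, 723/125) → (-664/125, 973/125); (242/125, -294/125) → (492/125, -44/125); (-36/125, 302/125) → (214/125, 552/125); (-466/125, 437/125) → (-216/125, 687/125); (188/125, 159/125) → (438/125, 409/125)

image vertices: (-664/125, 973/125), (492/125, -44/125), (214/125, 552/125), (-216/125, 687/125), (438/125, 409/125)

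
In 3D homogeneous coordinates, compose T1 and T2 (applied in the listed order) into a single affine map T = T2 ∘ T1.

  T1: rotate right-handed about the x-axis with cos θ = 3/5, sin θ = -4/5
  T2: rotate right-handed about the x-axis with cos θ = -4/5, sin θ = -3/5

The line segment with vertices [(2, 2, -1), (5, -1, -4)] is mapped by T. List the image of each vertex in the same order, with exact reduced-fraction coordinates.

T1 rotate right-handed about the x-axis with cos θ = 3/5, sin θ = -4/5: (2, 2, -1) → (2, 2/5, -11/5); (5, -1, -4) → (5, -19/5, -8/5)
T2 rotate right-handed about the x-axis with cos θ = -4/5, sin θ = -3/5: (2, 2/5, -11/5) → (2, -41/25, 38/25); (5, -19/5, -8/5) → (5, 52/25, 89/25)

image vertices: (2, -41/25, 38/25), (5, 52/25, 89/25)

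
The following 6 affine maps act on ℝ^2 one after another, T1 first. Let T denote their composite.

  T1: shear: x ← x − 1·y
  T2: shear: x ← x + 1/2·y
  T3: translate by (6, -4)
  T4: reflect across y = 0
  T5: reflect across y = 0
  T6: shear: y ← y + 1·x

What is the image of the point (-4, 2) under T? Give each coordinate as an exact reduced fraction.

T1 shear: x ← x − 1·y: (-4, 2) → (-6, 2)
T2 shear: x ← x + 1/2·y: (-6, 2) → (-5, 2)
T3 translate by (6, -4): (-5, 2) → (1, -2)
T4 reflect across y = 0: (1, -2) → (1, 2)
T5 reflect across y = 0: (1, 2) → (1, -2)
T6 shear: y ← y + 1·x: (1, -2) → (1, -1)

T(p) = (1, -1)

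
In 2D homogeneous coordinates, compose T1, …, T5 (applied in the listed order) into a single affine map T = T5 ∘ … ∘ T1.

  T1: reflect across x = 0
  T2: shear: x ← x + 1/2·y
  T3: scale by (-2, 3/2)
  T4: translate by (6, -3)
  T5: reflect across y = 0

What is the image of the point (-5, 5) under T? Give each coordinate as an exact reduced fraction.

T1 reflect across x = 0: (-5, 5) → (5, 5)
T2 shear: x ← x + 1/2·y: (5, 5) → (15/2, 5)
T3 scale by (-2, 3/2): (15/2, 5) → (-15, 15/2)
T4 translate by (6, -3): (-15, 15/2) → (-9, 9/2)
T5 reflect across y = 0: (-9, 9/2) → (-9, -9/2)

T(p) = (-9, -9/2)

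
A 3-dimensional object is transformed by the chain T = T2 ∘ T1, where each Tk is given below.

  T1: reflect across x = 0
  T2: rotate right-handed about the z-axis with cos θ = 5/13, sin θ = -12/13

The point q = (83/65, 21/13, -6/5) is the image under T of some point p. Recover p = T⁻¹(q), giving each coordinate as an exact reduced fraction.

p = (1, 9/5, -6/5)

T1 = [-1 0 0 0; 0 1 0 0; 0 0 1 0; 0 0 0 1]
T2·T1 = [-5/13 12/13 0 0; 12/13 5/13 0 0; 0 0 1 0; 0 0 0 1]
det M = -1; M⁻¹ = [-5/13 12/13 0 0; 12/13 5/13 0 0; 0 0 1 0; 0 0 0 1]
M⁻¹ · (83/65, 21/13, -6/5)ᵀ = (1, 9/5, -6/5)ᵀ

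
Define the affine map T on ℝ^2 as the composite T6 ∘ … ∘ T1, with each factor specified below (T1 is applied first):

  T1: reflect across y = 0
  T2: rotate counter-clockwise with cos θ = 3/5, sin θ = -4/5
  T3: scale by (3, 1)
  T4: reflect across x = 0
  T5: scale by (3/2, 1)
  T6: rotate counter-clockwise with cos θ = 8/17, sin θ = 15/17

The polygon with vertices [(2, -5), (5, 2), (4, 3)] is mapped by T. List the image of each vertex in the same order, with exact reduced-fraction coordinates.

T1 reflect across y = 0: (2, -5) → (2, 5); (5, 2) → (5, -2); (4, 3) → (4, -3)
T2 rotate counter-clockwise with cos θ = 3/5, sin θ = -4/5: (2, 5) → (26/5, 7/5); (5, -2) → (7/5, -26/5); (4, -3) → (0, -5)
T3 scale by (3, 1): (26/5, 7/5) → (78/5, 7/5); (7/5, -26/5) → (21/5, -26/5); (0, -5) → (0, -5)
T4 reflect across x = 0: (78/5, 7/5) → (-78/5, 7/5); (21/5, -26/5) → (-21/5, -26/5); (0, -5) → (0, -5)
T5 scale by (3/2, 1): (-78/5, 7/5) → (-117/5, 7/5); (-21/5, -26/5) → (-63/10, -26/5); (0, -5) → (0, -5)
T6 rotate counter-clockwise with cos θ = 8/17, sin θ = 15/17: (-117/5, 7/5) → (-1041/85, -1699/85); (-63/10, -26/5) → (138/85, -1361/170); (0, -5) → (75/17, -40/17)

image vertices: (-1041/85, -1699/85), (138/85, -1361/170), (75/17, -40/17)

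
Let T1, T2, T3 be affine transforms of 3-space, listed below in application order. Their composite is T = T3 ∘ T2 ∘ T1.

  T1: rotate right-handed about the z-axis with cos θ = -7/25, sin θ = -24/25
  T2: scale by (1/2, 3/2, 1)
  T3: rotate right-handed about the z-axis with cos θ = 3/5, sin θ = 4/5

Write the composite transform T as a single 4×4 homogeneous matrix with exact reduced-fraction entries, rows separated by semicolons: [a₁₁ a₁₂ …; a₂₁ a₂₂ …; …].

T1 = [-7/25 24/25 0 0; -24/25 -7/25 0 0; 0 0 1 0; 0 0 0 1]
T2·T1 = [-7/50 12/25 0 0; -36/25 -21/50 0 0; 0 0 1 0; 0 0 0 1]
T3·…·T1 = [267/250 78/125 0 0; -122/125 33/250 0 0; 0 0 1 0; 0 0 0 1]

T = [267/250 78/125 0 0; -122/125 33/250 0 0; 0 0 1 0; 0 0 0 1]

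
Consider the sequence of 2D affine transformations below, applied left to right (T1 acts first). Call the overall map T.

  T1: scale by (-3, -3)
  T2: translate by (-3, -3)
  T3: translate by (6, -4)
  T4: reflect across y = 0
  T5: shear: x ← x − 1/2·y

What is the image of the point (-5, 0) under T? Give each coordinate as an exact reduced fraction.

T1 scale by (-3, -3): (-5, 0) → (15, 0)
T2 translate by (-3, -3): (15, 0) → (12, -3)
T3 translate by (6, -4): (12, -3) → (18, -7)
T4 reflect across y = 0: (18, -7) → (18, 7)
T5 shear: x ← x − 1/2·y: (18, 7) → (29/2, 7)

T(p) = (29/2, 7)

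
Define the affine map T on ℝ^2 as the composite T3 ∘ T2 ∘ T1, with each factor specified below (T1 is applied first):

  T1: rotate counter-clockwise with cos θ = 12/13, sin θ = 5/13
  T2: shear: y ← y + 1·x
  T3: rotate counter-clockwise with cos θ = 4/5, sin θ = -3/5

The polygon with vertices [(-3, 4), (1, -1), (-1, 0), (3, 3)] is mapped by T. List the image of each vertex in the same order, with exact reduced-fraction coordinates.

T1 rotate counter-clockwise with cos θ = 12/13, sin θ = 5/13: (-3, 4) → (-56/13, 33/13); (1, -1) → (17/13, -7/13); (-1, 0) → (-12/13, -5/13); (3, 3) → (21/13, 51/13)
T2 shear: y ← y + 1·x: (-56/13, 33/13) → (-56/13, -23/13); (17/13, -7/13) → (17/13, 10/13); (-12/13, -5/13) → (-12/13, -17/13); (21/13, 51/13) → (21/13, 72/13)
T3 rotate counter-clockwise with cos θ = 4/5, sin θ = -3/5: (-56/13, -23/13) → (-293/65, 76/65); (17/13, 10/13) → (98/65, -11/65); (-12/13, -17/13) → (-99/65, -32/65); (21/13, 72/13) → (60/13, 45/13)

image vertices: (-293/65, 76/65), (98/65, -11/65), (-99/65, -32/65), (60/13, 45/13)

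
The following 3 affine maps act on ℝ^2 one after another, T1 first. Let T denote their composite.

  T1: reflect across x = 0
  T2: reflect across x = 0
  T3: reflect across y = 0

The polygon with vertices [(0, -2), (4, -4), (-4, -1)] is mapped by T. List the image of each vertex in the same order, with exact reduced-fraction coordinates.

T1 reflect across x = 0: (0, -2) → (0, -2); (4, -4) → (-4, -4); (-4, -1) → (4, -1)
T2 reflect across x = 0: (0, -2) → (0, -2); (-4, -4) → (4, -4); (4, -1) → (-4, -1)
T3 reflect across y = 0: (0, -2) → (0, 2); (4, -4) → (4, 4); (-4, -1) → (-4, 1)

image vertices: (0, 2), (4, 4), (-4, 1)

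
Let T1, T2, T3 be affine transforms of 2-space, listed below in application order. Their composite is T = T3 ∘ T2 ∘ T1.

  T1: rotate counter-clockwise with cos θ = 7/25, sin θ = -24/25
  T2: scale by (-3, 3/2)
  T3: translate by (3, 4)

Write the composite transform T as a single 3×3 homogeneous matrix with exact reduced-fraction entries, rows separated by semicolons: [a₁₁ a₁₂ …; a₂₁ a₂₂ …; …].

T1 = [7/25 24/25 0; -24/25 7/25 0; 0 0 1]
T2·T1 = [-21/25 -72/25 0; -36/25 21/50 0; 0 0 1]
T3·…·T1 = [-21/25 -72/25 3; -36/25 21/50 4; 0 0 1]

T = [-21/25 -72/25 3; -36/25 21/50 4; 0 0 1]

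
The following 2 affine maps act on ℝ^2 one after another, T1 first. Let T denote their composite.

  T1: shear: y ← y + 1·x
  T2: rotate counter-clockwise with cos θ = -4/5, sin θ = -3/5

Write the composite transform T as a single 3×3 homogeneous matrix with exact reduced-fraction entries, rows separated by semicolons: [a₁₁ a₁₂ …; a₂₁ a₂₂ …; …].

T1 = [1 0 0; 1 1 0; 0 0 1]
T2·T1 = [-1/5 3/5 0; -7/5 -4/5 0; 0 0 1]

T = [-1/5 3/5 0; -7/5 -4/5 0; 0 0 1]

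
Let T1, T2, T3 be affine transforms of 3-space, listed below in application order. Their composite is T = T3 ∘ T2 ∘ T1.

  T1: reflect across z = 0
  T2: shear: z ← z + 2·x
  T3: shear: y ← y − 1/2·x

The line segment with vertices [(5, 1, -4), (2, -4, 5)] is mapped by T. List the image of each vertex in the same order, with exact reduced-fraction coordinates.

image vertices: (5, -3/2, 14), (2, -5, -1)

T1 reflect across z = 0: (5, 1, -4) → (5, 1, 4); (2, -4, 5) → (2, -4, -5)
T2 shear: z ← z + 2·x: (5, 1, 4) → (5, 1, 14); (2, -4, -5) → (2, -4, -1)
T3 shear: y ← y − 1/2·x: (5, 1, 14) → (5, -3/2, 14); (2, -4, -1) → (2, -5, -1)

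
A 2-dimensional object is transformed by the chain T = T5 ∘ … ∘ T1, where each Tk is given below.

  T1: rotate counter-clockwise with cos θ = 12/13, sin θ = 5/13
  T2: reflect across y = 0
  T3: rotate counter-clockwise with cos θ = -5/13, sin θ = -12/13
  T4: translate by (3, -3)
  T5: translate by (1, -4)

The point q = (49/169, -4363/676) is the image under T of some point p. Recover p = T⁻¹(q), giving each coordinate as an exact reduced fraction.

T1 = [12/13 -5/13 0; 5/13 12/13 0; 0 0 1]
T2·T1 = [12/13 -5/13 0; -5/13 -12/13 0; 0 0 1]
T3·…·T1 = [-120/169 -119/169 0; -119/169 120/169 0; 0 0 1]
T4·…·T1 = [-120/169 -119/169 3; -119/169 120/169 -3; 0 0 1]
T5·…·T1 = [-120/169 -119/169 4; -119/169 120/169 -7; 0 0 1]
det M = -1; M⁻¹ = [-120/169 -119/169 -353/169; -119/169 120/169 1316/169; 0 0 1]
M⁻¹ · (49/169, -4363/676)ᵀ = (9/4, 3)ᵀ

p = (9/4, 3)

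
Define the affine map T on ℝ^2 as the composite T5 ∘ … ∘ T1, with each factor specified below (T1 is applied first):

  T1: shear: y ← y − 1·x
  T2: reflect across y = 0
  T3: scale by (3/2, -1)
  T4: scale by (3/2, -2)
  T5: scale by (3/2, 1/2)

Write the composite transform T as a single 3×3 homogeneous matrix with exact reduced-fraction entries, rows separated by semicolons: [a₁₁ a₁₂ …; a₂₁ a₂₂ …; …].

T = [27/8 0 0; 1 -1 0; 0 0 1]

T1 = [1 0 0; -1 1 0; 0 0 1]
T2·T1 = [1 0 0; 1 -1 0; 0 0 1]
T3·…·T1 = [3/2 0 0; -1 1 0; 0 0 1]
T4·…·T1 = [9/4 0 0; 2 -2 0; 0 0 1]
T5·…·T1 = [27/8 0 0; 1 -1 0; 0 0 1]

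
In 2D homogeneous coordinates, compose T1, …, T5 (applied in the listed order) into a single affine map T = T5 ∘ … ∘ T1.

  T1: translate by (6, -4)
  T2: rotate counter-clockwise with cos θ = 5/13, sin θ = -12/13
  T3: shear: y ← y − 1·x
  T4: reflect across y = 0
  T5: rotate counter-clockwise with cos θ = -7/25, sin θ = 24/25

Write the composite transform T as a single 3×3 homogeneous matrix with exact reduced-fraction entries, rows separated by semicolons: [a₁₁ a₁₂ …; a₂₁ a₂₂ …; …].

T1 = [1 0 6; 0 1 -4; 0 0 1]
T2·T1 = [5/13 12/13 -18/13; -12/13 5/13 -92/13; 0 0 1]
T3·…·T1 = [5/13 12/13 -18/13; -17/13 -7/13 -74/13; 0 0 1]
T4·…·T1 = [5/13 12/13 -18/13; 17/13 7/13 74/13; 0 0 1]
T5·…·T1 = [-443/325 -252/325 -66/13; 1/325 239/325 -38/13; 0 0 1]

T = [-443/325 -252/325 -66/13; 1/325 239/325 -38/13; 0 0 1]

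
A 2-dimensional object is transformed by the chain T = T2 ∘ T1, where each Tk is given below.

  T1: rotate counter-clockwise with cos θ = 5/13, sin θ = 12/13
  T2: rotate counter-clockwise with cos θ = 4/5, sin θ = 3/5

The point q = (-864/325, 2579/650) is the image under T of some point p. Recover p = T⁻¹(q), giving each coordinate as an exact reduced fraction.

p = (9/2, 8/5)

T1 = [5/13 -12/13 0; 12/13 5/13 0; 0 0 1]
T2·T1 = [-16/65 -63/65 0; 63/65 -16/65 0; 0 0 1]
det M = 1; M⁻¹ = [-16/65 63/65 0; -63/65 -16/65 0; 0 0 1]
M⁻¹ · (-864/325, 2579/650)ᵀ = (9/2, 8/5)ᵀ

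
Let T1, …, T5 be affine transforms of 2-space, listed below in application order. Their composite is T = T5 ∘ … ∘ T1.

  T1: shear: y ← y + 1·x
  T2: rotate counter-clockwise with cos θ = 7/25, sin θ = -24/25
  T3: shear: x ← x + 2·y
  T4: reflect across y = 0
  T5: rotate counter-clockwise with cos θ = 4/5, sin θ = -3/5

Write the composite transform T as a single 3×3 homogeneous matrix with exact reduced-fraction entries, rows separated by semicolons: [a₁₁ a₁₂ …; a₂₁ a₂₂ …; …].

T1 = [1 0 0; 1 1 0; 0 0 1]
T2·T1 = [31/25 24/25 0; -17/25 7/25 0; 0 0 1]
T3·…·T1 = [-3/25 38/25 0; -17/25 7/25 0; 0 0 1]
T4·…·T1 = [-3/25 38/25 0; 17/25 -7/25 0; 0 0 1]
T5·…·T1 = [39/125 131/125 0; 77/125 -142/125 0; 0 0 1]

T = [39/125 131/125 0; 77/125 -142/125 0; 0 0 1]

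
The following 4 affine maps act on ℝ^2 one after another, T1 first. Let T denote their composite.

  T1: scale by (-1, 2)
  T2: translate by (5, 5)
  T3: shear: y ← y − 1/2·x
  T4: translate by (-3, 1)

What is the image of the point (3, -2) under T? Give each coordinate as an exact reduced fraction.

T1 scale by (-1, 2): (3, -2) → (-3, -4)
T2 translate by (5, 5): (-3, -4) → (2, 1)
T3 shear: y ← y − 1/2·x: (2, 1) → (2, 0)
T4 translate by (-3, 1): (2, 0) → (-1, 1)

T(p) = (-1, 1)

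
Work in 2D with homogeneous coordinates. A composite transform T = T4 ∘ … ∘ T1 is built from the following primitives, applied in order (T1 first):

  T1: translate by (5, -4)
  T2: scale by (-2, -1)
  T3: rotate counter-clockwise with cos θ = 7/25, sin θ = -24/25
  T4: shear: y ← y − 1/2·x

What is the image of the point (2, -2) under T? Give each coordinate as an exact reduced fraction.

T1 translate by (5, -4): (2, -2) → (7, -6)
T2 scale by (-2, -1): (7, -6) → (-14, 6)
T3 rotate counter-clockwise with cos θ = 7/25, sin θ = -24/25: (-14, 6) → (46/25, 378/25)
T4 shear: y ← y − 1/2·x: (46/25, 378/25) → (46/25, 71/5)

T(p) = (46/25, 71/5)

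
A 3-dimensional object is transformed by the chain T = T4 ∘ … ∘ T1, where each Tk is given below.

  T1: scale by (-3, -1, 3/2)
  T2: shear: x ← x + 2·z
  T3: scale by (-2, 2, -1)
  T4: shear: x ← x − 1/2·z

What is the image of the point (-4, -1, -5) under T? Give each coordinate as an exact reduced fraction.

T1 scale by (-3, -1, 3/2): (-4, -1, -5) → (12, 1, -15/2)
T2 shear: x ← x + 2·z: (12, 1, -15/2) → (-3, 1, -15/2)
T3 scale by (-2, 2, -1): (-3, 1, -15/2) → (6, 2, 15/2)
T4 shear: x ← x − 1/2·z: (6, 2, 15/2) → (9/4, 2, 15/2)

T(p) = (9/4, 2, 15/2)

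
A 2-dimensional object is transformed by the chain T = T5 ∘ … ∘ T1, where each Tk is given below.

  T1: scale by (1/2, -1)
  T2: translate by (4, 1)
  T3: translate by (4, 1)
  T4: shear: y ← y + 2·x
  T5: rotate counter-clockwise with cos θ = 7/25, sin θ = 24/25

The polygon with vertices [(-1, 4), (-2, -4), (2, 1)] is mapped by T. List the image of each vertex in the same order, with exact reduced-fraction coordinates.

T1 scale by (1/2, -1): (-1, 4) → (-1/2, -4); (-2, -4) → (-1, 4); (2, 1) → (1, -1)
T2 translate by (4, 1): (-1/2, -4) → (7/2, -3); (-1, 4) → (3, 5); (1, -1) → (5, 0)
T3 translate by (4, 1): (7/2, -3) → (15/2, -2); (3, 5) → (7, 6); (5, 0) → (9, 1)
T4 shear: y ← y + 2·x: (15/2, -2) → (15/2, 13); (7, 6) → (7, 20); (9, 1) → (9, 19)
T5 rotate counter-clockwise with cos θ = 7/25, sin θ = 24/25: (15/2, 13) → (-519/50, 271/25); (7, 20) → (-431/25, 308/25); (9, 19) → (-393/25, 349/25)

image vertices: (-519/50, 271/25), (-431/25, 308/25), (-393/25, 349/25)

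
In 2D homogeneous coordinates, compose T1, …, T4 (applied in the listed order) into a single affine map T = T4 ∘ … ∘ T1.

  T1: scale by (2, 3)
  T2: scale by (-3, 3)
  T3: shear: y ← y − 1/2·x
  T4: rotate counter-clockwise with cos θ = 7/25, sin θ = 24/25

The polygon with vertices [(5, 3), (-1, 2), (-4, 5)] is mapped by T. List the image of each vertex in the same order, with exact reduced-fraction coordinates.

T1 scale by (2, 3): (5, 3) → (10, 9); (-1, 2) → (-2, 6); (-4, 5) → (-8, 15)
T2 scale by (-3, 3): (10, 9) → (-30, 27); (-2, 6) → (6, 18); (-8, 15) → (24, 45)
T3 shear: y ← y − 1/2·x: (-30, 27) → (-30, 42); (6, 18) → (6, 15); (24, 45) → (24, 33)
T4 rotate counter-clockwise with cos θ = 7/25, sin θ = 24/25: (-30, 42) → (-1218/25, -426/25); (6, 15) → (-318/25, 249/25); (24, 33) → (-624/25, 807/25)

image vertices: (-1218/25, -426/25), (-318/25, 249/25), (-624/25, 807/25)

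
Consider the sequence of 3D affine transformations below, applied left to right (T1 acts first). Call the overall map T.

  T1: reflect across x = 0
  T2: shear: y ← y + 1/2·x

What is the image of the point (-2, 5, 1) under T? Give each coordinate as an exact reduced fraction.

T1 reflect across x = 0: (-2, 5, 1) → (2, 5, 1)
T2 shear: y ← y + 1/2·x: (2, 5, 1) → (2, 6, 1)

T(p) = (2, 6, 1)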